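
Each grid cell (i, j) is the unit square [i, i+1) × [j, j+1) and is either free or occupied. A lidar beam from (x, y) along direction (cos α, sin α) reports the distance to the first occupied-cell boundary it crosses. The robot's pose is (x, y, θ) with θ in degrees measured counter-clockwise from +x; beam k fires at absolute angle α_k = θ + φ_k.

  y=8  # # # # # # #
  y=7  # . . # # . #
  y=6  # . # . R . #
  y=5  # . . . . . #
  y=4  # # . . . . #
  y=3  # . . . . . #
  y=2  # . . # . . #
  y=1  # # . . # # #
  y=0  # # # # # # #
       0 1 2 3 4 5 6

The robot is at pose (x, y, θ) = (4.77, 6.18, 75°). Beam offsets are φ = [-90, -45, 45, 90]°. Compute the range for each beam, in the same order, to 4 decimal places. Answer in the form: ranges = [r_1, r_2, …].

ranges = [1.2734, 1.4203, 0.9469, 1.8324]

beam 1: φ=-90°, α=345°
  d=(0.9659,-0.2588)  start (4,6)  tX=0.2381 tY=0.6955  stride 1/|dx|=1.0353 1/|dy|=3.8637
    cross x-line → (5,6), t=0.2381
    cross y-line → (5,5), t=0.6955
    cross x-line → (6,5), t=1.2734 (wall)
  → r_1 = 1.2734
beam 2: φ=-45°, α=30°
  d=(0.8660,0.5000)  start (4,6)  tX=0.2656 tY=1.6400  stride 1/|dx|=1.1547 1/|dy|=2.0000
    cross x-line → (5,6), t=0.2656
    cross x-line → (6,6), t=1.4203 (wall)
  → r_2 = 1.4203
beam 3: φ=45°, α=120°
  d=(-0.5000,0.8660)  start (4,6)  tX=1.5400 tY=0.9469  stride 1/|dx|=2.0000 1/|dy|=1.1547
    cross y-line → (4,7), t=0.9469 (wall)
  → r_3 = 0.9469
beam 4: φ=90°, α=165°
  d=(-0.9659,0.2588)  start (4,6)  tX=0.7972 tY=3.1682  stride 1/|dx|=1.0353 1/|dy|=3.8637
    cross x-line → (3,6), t=0.7972
    cross x-line → (2,6), t=1.8324 (wall)
  → r_4 = 1.8324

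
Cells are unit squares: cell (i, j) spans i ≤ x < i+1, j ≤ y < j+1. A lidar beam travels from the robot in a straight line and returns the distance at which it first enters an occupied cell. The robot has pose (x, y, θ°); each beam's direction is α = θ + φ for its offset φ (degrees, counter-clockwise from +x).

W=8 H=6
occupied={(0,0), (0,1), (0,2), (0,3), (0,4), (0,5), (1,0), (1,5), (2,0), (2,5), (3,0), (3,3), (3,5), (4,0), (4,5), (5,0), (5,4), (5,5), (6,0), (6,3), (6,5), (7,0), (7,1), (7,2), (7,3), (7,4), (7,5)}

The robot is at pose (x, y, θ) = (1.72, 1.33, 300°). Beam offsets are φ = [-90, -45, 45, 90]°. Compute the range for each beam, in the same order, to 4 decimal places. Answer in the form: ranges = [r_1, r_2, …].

beam 1: φ=-90°, α=210°
  cosα=-0.8660 sinα=-0.5000 | (1,1) | tMaxX 0.8314 tMaxY 0.6600 | tΔX 1.1547 tΔY 2.0000
    t=0.6600 [y] (1,0) — stop
  → r_1 = 0.6600
beam 2: φ=-45°, α=255°
  cosα=-0.2588 sinα=-0.9659 | (1,1) | tMaxX 2.7819 tMaxY 0.3416 | tΔX 3.8637 tΔY 1.0353
    t=0.3416 [y] (1,0) — stop
  → r_2 = 0.3416
beam 3: φ=45°, α=345°
  cosα=0.9659 sinα=-0.2588 | (1,1) | tMaxX 0.2899 tMaxY 1.2750 | tΔX 1.0353 tΔY 3.8637
    t=0.2899 [x] (2,1)
    t=1.2750 [y] (2,0) — stop
  → r_3 = 1.2750
beam 4: φ=90°, α=30°
  cosα=0.8660 sinα=0.5000 | (1,1) | tMaxX 0.3233 tMaxY 1.3400 | tΔX 1.1547 tΔY 2.0000
    t=0.3233 [x] (2,1)
    t=1.3400 [y] (2,2)
    t=1.4780 [x] (3,2)
    t=2.6327 [x] (4,2)
    t=3.3400 [y] (4,3)
    t=3.7874 [x] (5,3)
    t=4.9421 [x] (6,3) — stop
  → r_4 = 4.9421

ranges = [0.6600, 0.3416, 1.2750, 4.9421]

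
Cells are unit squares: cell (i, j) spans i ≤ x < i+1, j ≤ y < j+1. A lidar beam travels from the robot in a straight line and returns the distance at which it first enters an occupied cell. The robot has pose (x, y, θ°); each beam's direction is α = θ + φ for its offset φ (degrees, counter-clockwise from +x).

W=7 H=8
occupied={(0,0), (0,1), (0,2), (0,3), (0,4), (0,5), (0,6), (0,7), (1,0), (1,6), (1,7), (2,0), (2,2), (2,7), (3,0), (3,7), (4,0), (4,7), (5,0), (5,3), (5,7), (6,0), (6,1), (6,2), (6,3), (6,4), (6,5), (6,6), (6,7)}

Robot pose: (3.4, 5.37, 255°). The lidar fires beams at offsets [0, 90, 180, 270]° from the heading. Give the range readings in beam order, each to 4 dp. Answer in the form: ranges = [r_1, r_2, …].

beam 1: φ=0°, α=255°
  d=(-0.2588,-0.9659)  start (3,5)  tX=1.5455 tY=0.3831  stride 1/|dx|=3.8637 1/|dy|=1.0353
    cross y-line → (3,4), t=0.3831
    cross y-line → (3,3), t=1.4183
    cross x-line → (2,3), t=1.5455
    cross y-line → (2,2), t=2.4536 (wall)
  → r_1 = 2.4536
beam 2: φ=90°, α=345°
  d=(0.9659,-0.2588)  start (3,5)  tX=0.6212 tY=1.4296  stride 1/|dx|=1.0353 1/|dy|=3.8637
    cross x-line → (4,5), t=0.6212
    cross y-line → (4,4), t=1.4296
    cross x-line → (5,4), t=1.6564
    cross x-line → (6,4), t=2.6917 (wall)
  → r_2 = 2.6917
beam 3: φ=180°, α=75°
  d=(0.2588,0.9659)  start (3,5)  tX=2.3182 tY=0.6522  stride 1/|dx|=3.8637 1/|dy|=1.0353
    cross y-line → (3,6), t=0.6522
    cross y-line → (3,7), t=1.6875 (wall)
  → r_3 = 1.6875
beam 4: φ=270°, α=165°
  d=(-0.9659,0.2588)  start (3,5)  tX=0.4141 tY=2.4341  stride 1/|dx|=1.0353 1/|dy|=3.8637
    cross x-line → (2,5), t=0.4141
    cross x-line → (1,5), t=1.4494
    cross y-line → (1,6), t=2.4341 (wall)
  → r_4 = 2.4341

ranges = [2.4536, 2.6917, 1.6875, 2.4341]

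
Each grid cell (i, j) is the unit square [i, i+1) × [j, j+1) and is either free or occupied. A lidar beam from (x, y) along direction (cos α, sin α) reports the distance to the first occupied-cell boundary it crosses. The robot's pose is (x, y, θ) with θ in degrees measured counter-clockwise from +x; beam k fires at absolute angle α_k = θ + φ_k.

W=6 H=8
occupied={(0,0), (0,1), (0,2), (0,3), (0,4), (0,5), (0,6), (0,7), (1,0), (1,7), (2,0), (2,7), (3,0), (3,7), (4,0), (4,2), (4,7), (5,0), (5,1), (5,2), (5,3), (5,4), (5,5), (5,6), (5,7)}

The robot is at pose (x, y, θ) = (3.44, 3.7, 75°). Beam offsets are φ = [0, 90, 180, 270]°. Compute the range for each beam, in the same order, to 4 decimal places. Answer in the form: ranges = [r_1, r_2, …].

beam 1: φ=0°, α=75°
  cosα=0.2588 sinα=0.9659 | (3,3) | tMaxX 2.1637 tMaxY 0.3106 | tΔX 3.8637 tΔY 1.0353
    t=0.3106 [y] (3,4)
    t=1.3459 [y] (3,5)
    t=2.1637 [x] (4,5)
    t=2.3811 [y] (4,6)
    t=3.4164 [y] (4,7) — stop
  → r_1 = 3.4164
beam 2: φ=90°, α=165°
  cosα=-0.9659 sinα=0.2588 | (3,3) | tMaxX 0.4555 tMaxY 1.1591 | tΔX 1.0353 tΔY 3.8637
    t=0.4555 [x] (2,3)
    t=1.1591 [y] (2,4)
    t=1.4908 [x] (1,4)
    t=2.5261 [x] (0,4) — stop
  → r_2 = 2.5261
beam 3: φ=180°, α=255°
  cosα=-0.2588 sinα=-0.9659 | (3,3) | tMaxX 1.7000 tMaxY 0.7247 | tΔX 3.8637 tΔY 1.0353
    t=0.7247 [y] (3,2)
    t=1.7000 [x] (2,2)
    t=1.7600 [y] (2,1)
    t=2.7952 [y] (2,0) — stop
  → r_3 = 2.7952
beam 4: φ=270°, α=345°
  cosα=0.9659 sinα=-0.2588 | (3,3) | tMaxX 0.5798 tMaxY 2.7046 | tΔX 1.0353 tΔY 3.8637
    t=0.5798 [x] (4,3)
    t=1.6150 [x] (5,3) — stop
  → r_4 = 1.6150

ranges = [3.4164, 2.5261, 2.7952, 1.6150]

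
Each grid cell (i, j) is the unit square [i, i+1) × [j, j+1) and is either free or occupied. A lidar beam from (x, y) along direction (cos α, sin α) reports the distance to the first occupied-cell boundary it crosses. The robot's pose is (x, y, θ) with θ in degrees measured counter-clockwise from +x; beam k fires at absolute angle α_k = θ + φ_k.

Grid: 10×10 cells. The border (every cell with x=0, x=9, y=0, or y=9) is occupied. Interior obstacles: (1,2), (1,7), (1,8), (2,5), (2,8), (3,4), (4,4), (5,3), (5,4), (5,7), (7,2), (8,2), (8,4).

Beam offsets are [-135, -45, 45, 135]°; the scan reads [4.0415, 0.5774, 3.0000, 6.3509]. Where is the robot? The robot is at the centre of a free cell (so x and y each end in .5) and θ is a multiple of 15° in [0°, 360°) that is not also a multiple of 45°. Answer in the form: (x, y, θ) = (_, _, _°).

The pose lattice has 51·16 = 816 candidates. Test each by forward raycasting.
  (1.5, 6.5, 105°): beam 1 = 1.0000 ≠ 4.0415 ✗
  (3.5, 2.5, 30°): beam 1 = 1.5529 ≠ 4.0415 ✗
  (3.5, 8.5, 120°): beam 1 = 1.9319 ≠ 4.0415 ✗
  …
  (7.5, 4.5, 15°): r_1=4.0415, r_2=0.5774, r_3=3.0000, r_4=6.3509 — all match ✓
No second candidate reproduces the full scan.

(x, y, θ) = (7.5, 4.5, 15°)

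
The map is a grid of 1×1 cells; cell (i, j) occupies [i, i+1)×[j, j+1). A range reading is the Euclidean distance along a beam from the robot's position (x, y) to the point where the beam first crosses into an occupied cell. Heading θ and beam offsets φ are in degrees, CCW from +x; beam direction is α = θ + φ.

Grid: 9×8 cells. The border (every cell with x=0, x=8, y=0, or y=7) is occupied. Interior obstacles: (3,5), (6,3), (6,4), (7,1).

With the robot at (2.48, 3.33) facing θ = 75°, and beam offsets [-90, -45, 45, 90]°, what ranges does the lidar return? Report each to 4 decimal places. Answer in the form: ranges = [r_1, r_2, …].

ranges = [5.1387, 6.3739, 2.9600, 1.5322]

beam 1: φ=-90°, α=345°
  dir = (cos 345°, sin 345°) = (0.9659, -0.2588); from cell (2,3)
  next x-line at t=0.5383, next y-line at t=1.2750; Δt_x=1.0353, Δt_y=3.8637
    x: enter (3,3) at t=0.5383
    y: enter (3,2) at t=1.2750
    x: enter (4,2) at t=1.5736
    x: enter (5,2) at t=2.6089
    x: enter (6,2) at t=3.6442
    x: enter (7,2) at t=4.6794
    y: enter (7,1) at t=5.1387 ← occupied
  → r_1 = 5.1387
beam 2: φ=-45°, α=30°
  dir = (cos 30°, sin 30°) = (0.8660, 0.5000); from cell (2,3)
  next x-line at t=0.6004, next y-line at t=1.3400; Δt_x=1.1547, Δt_y=2.0000
    x: enter (3,3) at t=0.6004
    y: enter (3,4) at t=1.3400
    x: enter (4,4) at t=1.7551
    x: enter (5,4) at t=2.9098
    y: enter (5,5) at t=3.3400
    x: enter (6,5) at t=4.0645
    x: enter (7,5) at t=5.2192
    y: enter (7,6) at t=5.3400
    x: enter (8,6) at t=6.3739 ← occupied
  → r_2 = 6.3739
beam 3: φ=45°, α=120°
  dir = (cos 120°, sin 120°) = (-0.5000, 0.8660); from cell (2,3)
  next x-line at t=0.9600, next y-line at t=0.7736; Δt_x=2.0000, Δt_y=1.1547
    y: enter (2,4) at t=0.7736
    x: enter (1,4) at t=0.9600
    y: enter (1,5) at t=1.9283
    x: enter (0,5) at t=2.9600 ← occupied
  → r_3 = 2.9600
beam 4: φ=90°, α=165°
  dir = (cos 165°, sin 165°) = (-0.9659, 0.2588); from cell (2,3)
  next x-line at t=0.4969, next y-line at t=2.5887; Δt_x=1.0353, Δt_y=3.8637
    x: enter (1,3) at t=0.4969
    x: enter (0,3) at t=1.5322 ← occupied
  → r_4 = 1.5322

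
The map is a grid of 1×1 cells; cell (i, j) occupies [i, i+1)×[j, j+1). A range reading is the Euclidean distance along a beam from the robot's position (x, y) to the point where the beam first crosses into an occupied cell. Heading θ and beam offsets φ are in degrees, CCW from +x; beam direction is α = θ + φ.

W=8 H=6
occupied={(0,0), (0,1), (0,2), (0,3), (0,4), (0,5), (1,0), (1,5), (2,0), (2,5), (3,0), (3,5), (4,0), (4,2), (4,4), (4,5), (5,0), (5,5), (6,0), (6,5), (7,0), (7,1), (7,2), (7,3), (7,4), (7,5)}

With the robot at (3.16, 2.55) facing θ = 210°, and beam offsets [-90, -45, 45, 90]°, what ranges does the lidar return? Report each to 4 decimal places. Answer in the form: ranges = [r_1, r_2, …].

ranges = [2.8290, 2.2362, 1.6047, 1.7898]

beam 1: φ=-90°, α=120°
  direction (-0.5000, 0.8660); cell (3,2); t to first gridline: x 0.3200, y 0.5196 (then +2.0000 / +1.1547)
    (2,2) via x @ 0.3200
    (2,3) via y @ 0.5196
    (2,4) via y @ 1.6743
    (1,4) via x @ 2.3200
    (1,5) via y @ 2.8290  # hit
  → r_1 = 2.8290
beam 2: φ=-45°, α=165°
  direction (-0.9659, 0.2588); cell (3,2); t to first gridline: x 0.1656, y 1.7387 (then +1.0353 / +3.8637)
    (2,2) via x @ 0.1656
    (1,2) via x @ 1.2009
    (1,3) via y @ 1.7387
    (0,3) via x @ 2.2362  # hit
  → r_2 = 2.2362
beam 3: φ=45°, α=255°
  direction (-0.2588, -0.9659); cell (3,2); t to first gridline: x 0.6182, y 0.5694 (then +3.8637 / +1.0353)
    (3,1) via y @ 0.5694
    (2,1) via x @ 0.6182
    (2,0) via y @ 1.6047  # hit
  → r_3 = 1.6047
beam 4: φ=90°, α=300°
  direction (0.5000, -0.8660); cell (3,2); t to first gridline: x 1.6800, y 0.6351 (then +2.0000 / +1.1547)
    (3,1) via y @ 0.6351
    (4,1) via x @ 1.6800
    (4,0) via y @ 1.7898  # hit
  → r_4 = 1.7898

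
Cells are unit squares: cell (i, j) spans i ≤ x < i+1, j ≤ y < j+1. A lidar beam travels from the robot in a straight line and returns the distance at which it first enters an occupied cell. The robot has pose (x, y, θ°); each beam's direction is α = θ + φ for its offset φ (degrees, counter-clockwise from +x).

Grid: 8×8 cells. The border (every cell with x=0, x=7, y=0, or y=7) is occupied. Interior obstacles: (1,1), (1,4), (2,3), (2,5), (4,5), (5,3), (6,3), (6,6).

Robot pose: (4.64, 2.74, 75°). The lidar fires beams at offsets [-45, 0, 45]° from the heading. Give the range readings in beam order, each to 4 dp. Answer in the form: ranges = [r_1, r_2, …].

beam 1: φ=-45°, α=30°
  dir = (cos 30°, sin 30°) = (0.8660, 0.5000); from cell (4,2)
  next x-line at t=0.4157, next y-line at t=0.5200; Δt_x=1.1547, Δt_y=2.0000
    x: enter (5,2) at t=0.4157
    y: enter (5,3) at t=0.5200 ← occupied
  → r_1 = 0.5200
beam 2: φ=0°, α=75°
  dir = (cos 75°, sin 75°) = (0.2588, 0.9659); from cell (4,2)
  next x-line at t=1.3909, next y-line at t=0.2692; Δt_x=3.8637, Δt_y=1.0353
    y: enter (4,3) at t=0.2692
    y: enter (4,4) at t=1.3044
    x: enter (5,4) at t=1.3909
    y: enter (5,5) at t=2.3397
    y: enter (5,6) at t=3.3750
    y: enter (5,7) at t=4.4103 ← occupied
  → r_2 = 4.4103
beam 3: φ=45°, α=120°
  dir = (cos 120°, sin 120°) = (-0.5000, 0.8660); from cell (4,2)
  next x-line at t=1.2800, next y-line at t=0.3002; Δt_x=2.0000, Δt_y=1.1547
    y: enter (4,3) at t=0.3002
    x: enter (3,3) at t=1.2800
    y: enter (3,4) at t=1.4549
    y: enter (3,5) at t=2.6096
    x: enter (2,5) at t=3.2800 ← occupied
  → r_3 = 3.2800

ranges = [0.5200, 4.4103, 3.2800]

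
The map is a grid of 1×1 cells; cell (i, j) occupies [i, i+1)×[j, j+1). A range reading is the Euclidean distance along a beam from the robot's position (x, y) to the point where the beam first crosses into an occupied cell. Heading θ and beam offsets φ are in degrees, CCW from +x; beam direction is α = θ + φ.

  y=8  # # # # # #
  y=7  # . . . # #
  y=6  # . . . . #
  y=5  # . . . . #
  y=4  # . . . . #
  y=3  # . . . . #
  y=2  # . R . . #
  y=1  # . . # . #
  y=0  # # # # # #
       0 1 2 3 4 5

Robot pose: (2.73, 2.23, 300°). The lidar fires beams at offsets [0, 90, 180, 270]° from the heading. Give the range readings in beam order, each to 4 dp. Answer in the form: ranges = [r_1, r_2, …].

ranges = [0.5400, 2.6212, 3.4600, 1.9976]

beam 1: φ=0°, α=300°
  dir = (cos 300°, sin 300°) = (0.5000, -0.8660); from cell (2,2)
  next x-line at t=0.5400, next y-line at t=0.2656; Δt_x=2.0000, Δt_y=1.1547
    y: enter (2,1) at t=0.2656
    x: enter (3,1) at t=0.5400 ← occupied
  → r_1 = 0.5400
beam 2: φ=90°, α=30°
  dir = (cos 30°, sin 30°) = (0.8660, 0.5000); from cell (2,2)
  next x-line at t=0.3118, next y-line at t=1.5400; Δt_x=1.1547, Δt_y=2.0000
    x: enter (3,2) at t=0.3118
    x: enter (4,2) at t=1.4665
    y: enter (4,3) at t=1.5400
    x: enter (5,3) at t=2.6212 ← occupied
  → r_2 = 2.6212
beam 3: φ=180°, α=120°
  dir = (cos 120°, sin 120°) = (-0.5000, 0.8660); from cell (2,2)
  next x-line at t=1.4600, next y-line at t=0.8891; Δt_x=2.0000, Δt_y=1.1547
    y: enter (2,3) at t=0.8891
    x: enter (1,3) at t=1.4600
    y: enter (1,4) at t=2.0438
    y: enter (1,5) at t=3.1985
    x: enter (0,5) at t=3.4600 ← occupied
  → r_3 = 3.4600
beam 4: φ=270°, α=210°
  dir = (cos 210°, sin 210°) = (-0.8660, -0.5000); from cell (2,2)
  next x-line at t=0.8429, next y-line at t=0.4600; Δt_x=1.1547, Δt_y=2.0000
    y: enter (2,1) at t=0.4600
    x: enter (1,1) at t=0.8429
    x: enter (0,1) at t=1.9976 ← occupied
  → r_4 = 1.9976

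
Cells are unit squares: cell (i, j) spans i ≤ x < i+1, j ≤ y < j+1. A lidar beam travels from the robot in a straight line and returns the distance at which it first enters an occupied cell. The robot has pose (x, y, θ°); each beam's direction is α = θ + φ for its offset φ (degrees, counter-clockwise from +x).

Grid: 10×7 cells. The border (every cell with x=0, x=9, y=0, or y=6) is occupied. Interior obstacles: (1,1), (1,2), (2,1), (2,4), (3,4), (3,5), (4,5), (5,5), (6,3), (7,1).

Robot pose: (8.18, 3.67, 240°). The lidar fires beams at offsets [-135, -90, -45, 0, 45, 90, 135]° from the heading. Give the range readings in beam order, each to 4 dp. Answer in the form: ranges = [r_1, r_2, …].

beam 1: φ=-135°, α=105°
  cosα=-0.2588 sinα=0.9659 | (8,3) | tMaxX 0.6955 tMaxY 0.3416 | tΔX 3.8637 tΔY 1.0353
    t=0.3416 [y] (8,4)
    t=0.6955 [x] (7,4)
    t=1.3769 [y] (7,5)
    t=2.4122 [y] (7,6) — stop
  → r_1 = 2.4122
beam 2: φ=-90°, α=150°
  cosα=-0.8660 sinα=0.5000 | (8,3) | tMaxX 0.2078 tMaxY 0.6600 | tΔX 1.1547 tΔY 2.0000
    t=0.2078 [x] (7,3)
    t=0.6600 [y] (7,4)
    t=1.3625 [x] (6,4)
    t=2.5172 [x] (5,4)
    t=2.6600 [y] (5,5) — stop
  → r_2 = 2.6600
beam 3: φ=-45°, α=195°
  cosα=-0.9659 sinα=-0.2588 | (8,3) | tMaxX 0.1863 tMaxY 2.5887 | tΔX 1.0353 tΔY 3.8637
    t=0.1863 [x] (7,3)
    t=1.2216 [x] (6,3) — stop
  → r_3 = 1.2216
beam 4: φ=0°, α=240°
  cosα=-0.5000 sinα=-0.8660 | (8,3) | tMaxX 0.3600 tMaxY 0.7736 | tΔX 2.0000 tΔY 1.1547
    t=0.3600 [x] (7,3)
    t=0.7736 [y] (7,2)
    t=1.9283 [y] (7,1) — stop
  → r_4 = 1.9283
beam 5: φ=45°, α=285°
  cosα=0.2588 sinα=-0.9659 | (8,3) | tMaxX 3.1682 tMaxY 0.6936 | tΔX 3.8637 tΔY 1.0353
    t=0.6936 [y] (8,2)
    t=1.7289 [y] (8,1)
    t=2.7642 [y] (8,0) — stop
  → r_5 = 2.7642
beam 6: φ=90°, α=330°
  cosα=0.8660 sinα=-0.5000 | (8,3) | tMaxX 0.9469 tMaxY 1.3400 | tΔX 1.1547 tΔY 2.0000
    t=0.9469 [x] (9,3) — stop
  → r_6 = 0.9469
beam 7: φ=135°, α=15°
  cosα=0.9659 sinα=0.2588 | (8,3) | tMaxX 0.8489 tMaxY 1.2750 | tΔX 1.0353 tΔY 3.8637
    t=0.8489 [x] (9,3) — stop
  → r_7 = 0.8489

ranges = [2.4122, 2.6600, 1.2216, 1.9283, 2.7642, 0.9469, 0.8489]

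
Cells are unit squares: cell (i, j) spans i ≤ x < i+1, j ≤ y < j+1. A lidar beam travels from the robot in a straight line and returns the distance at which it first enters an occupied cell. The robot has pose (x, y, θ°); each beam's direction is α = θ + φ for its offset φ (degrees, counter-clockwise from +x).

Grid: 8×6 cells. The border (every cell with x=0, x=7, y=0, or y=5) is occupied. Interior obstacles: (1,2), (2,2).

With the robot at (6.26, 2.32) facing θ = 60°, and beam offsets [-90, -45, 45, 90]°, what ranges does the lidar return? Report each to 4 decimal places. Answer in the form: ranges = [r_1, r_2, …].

ranges = [0.8545, 0.7661, 2.7745, 5.3600]

beam 1: φ=-90°, α=330°
  cosα=0.8660 sinα=-0.5000 | (6,2) | tMaxX 0.8545 tMaxY 0.6400 | tΔX 1.1547 tΔY 2.0000
    t=0.6400 [y] (6,1)
    t=0.8545 [x] (7,1) — stop
  → r_1 = 0.8545
beam 2: φ=-45°, α=15°
  cosα=0.9659 sinα=0.2588 | (6,2) | tMaxX 0.7661 tMaxY 2.6273 | tΔX 1.0353 tΔY 3.8637
    t=0.7661 [x] (7,2) — stop
  → r_2 = 0.7661
beam 3: φ=45°, α=105°
  cosα=-0.2588 sinα=0.9659 | (6,2) | tMaxX 1.0046 tMaxY 0.7040 | tΔX 3.8637 tΔY 1.0353
    t=0.7040 [y] (6,3)
    t=1.0046 [x] (5,3)
    t=1.7393 [y] (5,4)
    t=2.7745 [y] (5,5) — stop
  → r_3 = 2.7745
beam 4: φ=90°, α=150°
  cosα=-0.8660 sinα=0.5000 | (6,2) | tMaxX 0.3002 tMaxY 1.3600 | tΔX 1.1547 tΔY 2.0000
    t=0.3002 [x] (5,2)
    t=1.3600 [y] (5,3)
    t=1.4549 [x] (4,3)
    t=2.6096 [x] (3,3)
    t=3.3600 [y] (3,4)
    t=3.7643 [x] (2,4)
    t=4.9190 [x] (1,4)
    t=5.3600 [y] (1,5) — stop
  → r_4 = 5.3600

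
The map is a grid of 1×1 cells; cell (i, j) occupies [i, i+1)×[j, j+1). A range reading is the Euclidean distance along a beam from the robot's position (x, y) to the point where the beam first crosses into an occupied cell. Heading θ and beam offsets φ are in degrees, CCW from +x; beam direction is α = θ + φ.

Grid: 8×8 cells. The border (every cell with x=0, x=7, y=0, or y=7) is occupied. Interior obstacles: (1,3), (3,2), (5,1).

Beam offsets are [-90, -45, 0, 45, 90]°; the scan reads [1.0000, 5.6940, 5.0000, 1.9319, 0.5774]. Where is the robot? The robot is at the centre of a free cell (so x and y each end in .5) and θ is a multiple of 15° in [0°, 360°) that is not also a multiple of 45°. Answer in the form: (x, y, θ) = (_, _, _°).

Enumerate (i+0.5, j+0.5, θ) over the 33 free cells and 16 admissible headings. For each, cast all 5 beams and compare to the given ranges.
  (4.5, 3.5, 30°): beam 1 = 1.7321 ≠ 1.0000 ✗
  (3.5, 6.5, 255°): beam 1 = 1.9319 ≠ 1.0000 ✗
  (3.5, 3.5, 330°): beam 1 = 0.5774 ≠ 1.0000 ✗
  …
  (6.5, 6.5, 240°): r_1=1.0000, r_2=5.6940, r_3=5.0000, r_4=1.9319, r_5=0.5774 — all match ✓
Unique over the lattice → pose = (6.5, 6.5, 240°).

(x, y, θ) = (6.5, 6.5, 240°)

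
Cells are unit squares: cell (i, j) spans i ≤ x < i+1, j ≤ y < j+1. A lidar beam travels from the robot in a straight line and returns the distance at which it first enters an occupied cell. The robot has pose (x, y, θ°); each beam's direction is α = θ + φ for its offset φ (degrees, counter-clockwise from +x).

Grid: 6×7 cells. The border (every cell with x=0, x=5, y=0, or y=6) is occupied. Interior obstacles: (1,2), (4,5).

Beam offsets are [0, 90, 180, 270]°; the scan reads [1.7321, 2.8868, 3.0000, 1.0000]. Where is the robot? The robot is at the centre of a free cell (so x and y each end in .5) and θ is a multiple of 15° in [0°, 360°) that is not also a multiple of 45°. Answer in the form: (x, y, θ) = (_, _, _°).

(x, y, θ) = (3.5, 4.5, 120°)

The pose lattice has 18·16 = 288 candidates. Test each by forward raycasting.
  (2.5, 4.5, 30°): beam 2 = 1.7321 ≠ 2.8868 ✗
  (4.5, 1.5, 120°): beam 1 = 5.1962 ≠ 1.7321 ✗
  (4.5, 4.5, 240°): beam 1 = 4.0415 ≠ 1.7321 ✗
  …
  (3.5, 4.5, 120°): r_1=1.7321, r_2=2.8868, r_3=3.0000, r_4=1.0000 — all match ✓
No second candidate reproduces the full scan.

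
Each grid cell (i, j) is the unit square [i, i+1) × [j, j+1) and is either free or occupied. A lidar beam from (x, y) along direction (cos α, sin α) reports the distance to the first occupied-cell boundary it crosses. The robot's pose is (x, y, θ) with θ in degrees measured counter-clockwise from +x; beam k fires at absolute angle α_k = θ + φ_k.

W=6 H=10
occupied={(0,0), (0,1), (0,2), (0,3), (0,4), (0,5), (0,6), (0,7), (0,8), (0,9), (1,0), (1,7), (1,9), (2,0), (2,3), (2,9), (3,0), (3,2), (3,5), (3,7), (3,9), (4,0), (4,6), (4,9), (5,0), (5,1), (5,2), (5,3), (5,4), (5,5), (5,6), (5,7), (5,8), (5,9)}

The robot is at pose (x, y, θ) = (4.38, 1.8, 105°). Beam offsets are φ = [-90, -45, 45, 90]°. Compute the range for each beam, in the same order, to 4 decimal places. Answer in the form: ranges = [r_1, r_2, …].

beam 1: φ=-90°, α=15°
  d=(0.9659,0.2588)  start (4,1)  tX=0.6419 tY=0.7727  stride 1/|dx|=1.0353 1/|dy|=3.8637
    cross x-line → (5,1), t=0.6419 (wall)
  → r_1 = 0.6419
beam 2: φ=-45°, α=60°
  d=(0.5000,0.8660)  start (4,1)  tX=1.2400 tY=0.2309  stride 1/|dx|=2.0000 1/|dy|=1.1547
    cross y-line → (4,2), t=0.2309
    cross x-line → (5,2), t=1.2400 (wall)
  → r_2 = 1.2400
beam 3: φ=45°, α=150°
  d=(-0.8660,0.5000)  start (4,1)  tX=0.4388 tY=0.4000  stride 1/|dx|=1.1547 1/|dy|=2.0000
    cross y-line → (4,2), t=0.4000
    cross x-line → (3,2), t=0.4388 (wall)
  → r_3 = 0.4388
beam 4: φ=90°, α=195°
  d=(-0.9659,-0.2588)  start (4,1)  tX=0.3934 tY=3.0910  stride 1/|dx|=1.0353 1/|dy|=3.8637
    cross x-line → (3,1), t=0.3934
    cross x-line → (2,1), t=1.4287
    cross x-line → (1,1), t=2.4640
    cross y-line → (1,0), t=3.0910 (wall)
  → r_4 = 3.0910

ranges = [0.6419, 1.2400, 0.4388, 3.0910]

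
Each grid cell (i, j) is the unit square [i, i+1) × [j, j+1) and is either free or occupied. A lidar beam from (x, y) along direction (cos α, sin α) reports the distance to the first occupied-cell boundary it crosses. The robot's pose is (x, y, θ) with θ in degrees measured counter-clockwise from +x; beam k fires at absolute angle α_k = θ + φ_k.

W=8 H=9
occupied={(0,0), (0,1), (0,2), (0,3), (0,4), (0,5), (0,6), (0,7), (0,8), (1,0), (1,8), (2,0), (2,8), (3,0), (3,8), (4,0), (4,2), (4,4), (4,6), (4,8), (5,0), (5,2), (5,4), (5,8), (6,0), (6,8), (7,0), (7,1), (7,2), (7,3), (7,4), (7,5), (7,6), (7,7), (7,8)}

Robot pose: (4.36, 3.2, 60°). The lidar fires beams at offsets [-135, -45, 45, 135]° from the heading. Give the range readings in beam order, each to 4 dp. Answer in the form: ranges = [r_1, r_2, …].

ranges = [0.2071, 2.7331, 0.8282, 3.4785]

beam 1: φ=-135°, α=285°
  d=(0.2588,-0.9659)  start (4,3)  tX=2.4728 tY=0.2071  stride 1/|dx|=3.8637 1/|dy|=1.0353
    cross y-line → (4,2), t=0.2071 (wall)
  → r_1 = 0.2071
beam 2: φ=-45°, α=15°
  d=(0.9659,0.2588)  start (4,3)  tX=0.6626 tY=3.0910  stride 1/|dx|=1.0353 1/|dy|=3.8637
    cross x-line → (5,3), t=0.6626
    cross x-line → (6,3), t=1.6979
    cross x-line → (7,3), t=2.7331 (wall)
  → r_2 = 2.7331
beam 3: φ=45°, α=105°
  d=(-0.2588,0.9659)  start (4,3)  tX=1.3909 tY=0.8282  stride 1/|dx|=3.8637 1/|dy|=1.0353
    cross y-line → (4,4), t=0.8282 (wall)
  → r_3 = 0.8282
beam 4: φ=135°, α=195°
  d=(-0.9659,-0.2588)  start (4,3)  tX=0.3727 tY=0.7727  stride 1/|dx|=1.0353 1/|dy|=3.8637
    cross x-line → (3,3), t=0.3727
    cross y-line → (3,2), t=0.7727
    cross x-line → (2,2), t=1.4080
    cross x-line → (1,2), t=2.4433
    cross x-line → (0,2), t=3.4785 (wall)
  → r_4 = 3.4785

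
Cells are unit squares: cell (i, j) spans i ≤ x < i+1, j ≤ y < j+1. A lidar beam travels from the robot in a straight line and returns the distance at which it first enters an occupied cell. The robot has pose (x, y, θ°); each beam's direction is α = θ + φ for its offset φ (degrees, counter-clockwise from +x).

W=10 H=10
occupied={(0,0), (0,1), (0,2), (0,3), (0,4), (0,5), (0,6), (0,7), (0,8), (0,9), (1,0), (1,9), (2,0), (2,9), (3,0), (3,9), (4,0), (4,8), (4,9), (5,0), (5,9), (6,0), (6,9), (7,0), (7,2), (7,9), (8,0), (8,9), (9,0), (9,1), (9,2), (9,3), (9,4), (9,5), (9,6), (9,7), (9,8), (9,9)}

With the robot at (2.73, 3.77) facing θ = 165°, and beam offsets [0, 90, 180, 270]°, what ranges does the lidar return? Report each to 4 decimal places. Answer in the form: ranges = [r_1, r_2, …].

beam 1: φ=0°, α=165°
  d=(-0.9659,0.2588)  start (2,3)  tX=0.7558 tY=0.8887  stride 1/|dx|=1.0353 1/|dy|=3.8637
    cross x-line → (1,3), t=0.7558
    cross y-line → (1,4), t=0.8887
    cross x-line → (0,4), t=1.7910 (wall)
  → r_1 = 1.7910
beam 2: φ=90°, α=255°
  d=(-0.2588,-0.9659)  start (2,3)  tX=2.8205 tY=0.7972  stride 1/|dx|=3.8637 1/|dy|=1.0353
    cross y-line → (2,2), t=0.7972
    cross y-line → (2,1), t=1.8324
    cross x-line → (1,1), t=2.8205
    cross y-line → (1,0), t=2.8677 (wall)
  → r_2 = 2.8677
beam 3: φ=180°, α=345°
  d=(0.9659,-0.2588)  start (2,3)  tX=0.2795 tY=2.9751  stride 1/|dx|=1.0353 1/|dy|=3.8637
    cross x-line → (3,3), t=0.2795
    cross x-line → (4,3), t=1.3148
    cross x-line → (5,3), t=2.3501
    cross y-line → (5,2), t=2.9751
    cross x-line → (6,2), t=3.3854
    cross x-line → (7,2), t=4.4206 (wall)
  → r_3 = 4.4206
beam 4: φ=270°, α=75°
  d=(0.2588,0.9659)  start (2,3)  tX=1.0432 tY=0.2381  stride 1/|dx|=3.8637 1/|dy|=1.0353
    cross y-line → (2,4), t=0.2381
    cross x-line → (3,4), t=1.0432
    cross y-line → (3,5), t=1.2734
    cross y-line → (3,6), t=2.3087
    cross y-line → (3,7), t=3.3439
    cross y-line → (3,8), t=4.3792
    cross x-line → (4,8), t=4.9069 (wall)
  → r_4 = 4.9069

ranges = [1.7910, 2.8677, 4.4206, 4.9069]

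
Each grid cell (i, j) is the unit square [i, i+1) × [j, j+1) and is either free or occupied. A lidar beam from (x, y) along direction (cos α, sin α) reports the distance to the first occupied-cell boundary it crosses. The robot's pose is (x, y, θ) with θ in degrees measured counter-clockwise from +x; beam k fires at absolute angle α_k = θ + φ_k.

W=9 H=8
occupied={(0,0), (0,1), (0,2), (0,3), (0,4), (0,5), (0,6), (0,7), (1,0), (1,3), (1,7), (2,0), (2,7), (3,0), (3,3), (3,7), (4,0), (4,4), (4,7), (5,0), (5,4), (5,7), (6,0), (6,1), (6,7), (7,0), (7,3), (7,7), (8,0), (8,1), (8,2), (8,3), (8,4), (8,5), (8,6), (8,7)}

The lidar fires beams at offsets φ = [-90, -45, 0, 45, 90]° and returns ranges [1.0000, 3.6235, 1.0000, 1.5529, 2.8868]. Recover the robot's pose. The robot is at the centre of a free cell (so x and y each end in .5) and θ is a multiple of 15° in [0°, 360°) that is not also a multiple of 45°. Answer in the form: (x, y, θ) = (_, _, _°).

Enumerate (i+0.5, j+0.5, θ) over the 36 free cells and 16 admissible headings. For each, cast all 5 beams and compare to the given ranges.
  (6.5, 3.5, 210°): beam 2 = 1.9319 ≠ 3.6235 ✗
  (1.5, 2.5, 300°): beam 1 = 0.5774 ≠ 1.0000 ✗
  (1.5, 4.5, 30°): beam 1 = 0.5774 ≠ 1.0000 ✗
  …
  (2.5, 4.5, 330°): r_1=1.0000, r_2=3.6235, r_3=1.0000, r_4=1.5529, r_5=2.8868 — all match ✓
No second candidate reproduces the full scan.

(x, y, θ) = (2.5, 4.5, 330°)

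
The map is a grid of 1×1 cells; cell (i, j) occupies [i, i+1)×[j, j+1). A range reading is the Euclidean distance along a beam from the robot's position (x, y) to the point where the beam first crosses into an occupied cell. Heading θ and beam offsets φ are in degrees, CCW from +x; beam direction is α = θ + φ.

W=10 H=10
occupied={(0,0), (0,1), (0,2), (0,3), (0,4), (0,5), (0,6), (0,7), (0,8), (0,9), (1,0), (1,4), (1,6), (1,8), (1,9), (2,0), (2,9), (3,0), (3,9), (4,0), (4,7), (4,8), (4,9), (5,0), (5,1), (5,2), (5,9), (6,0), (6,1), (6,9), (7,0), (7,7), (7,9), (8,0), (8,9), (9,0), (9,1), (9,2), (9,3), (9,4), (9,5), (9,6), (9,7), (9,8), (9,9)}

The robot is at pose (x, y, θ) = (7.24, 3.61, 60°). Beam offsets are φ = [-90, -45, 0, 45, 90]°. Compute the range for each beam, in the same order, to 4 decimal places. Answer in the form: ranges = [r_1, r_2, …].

beam 1: φ=-90°, α=330°
  cosα=0.8660 sinα=-0.5000 | (7,3) | tMaxX 0.8776 tMaxY 1.2200 | tΔX 1.1547 tΔY 2.0000
    t=0.8776 [x] (8,3)
    t=1.2200 [y] (8,2)
    t=2.0323 [x] (9,2) — stop
  → r_1 = 2.0323
beam 2: φ=-45°, α=15°
  cosα=0.9659 sinα=0.2588 | (7,3) | tMaxX 0.7868 tMaxY 1.5068 | tΔX 1.0353 tΔY 3.8637
    t=0.7868 [x] (8,3)
    t=1.5068 [y] (8,4)
    t=1.8221 [x] (9,4) — stop
  → r_2 = 1.8221
beam 3: φ=0°, α=60°
  cosα=0.5000 sinα=0.8660 | (7,3) | tMaxX 1.5200 tMaxY 0.4503 | tΔX 2.0000 tΔY 1.1547
    t=0.4503 [y] (7,4)
    t=1.5200 [x] (8,4)
    t=1.6050 [y] (8,5)
    t=2.7597 [y] (8,6)
    t=3.5200 [x] (9,6) — stop
  → r_3 = 3.5200
beam 4: φ=45°, α=105°
  cosα=-0.2588 sinα=0.9659 | (7,3) | tMaxX 0.9273 tMaxY 0.4038 | tΔX 3.8637 tΔY 1.0353
    t=0.4038 [y] (7,4)
    t=0.9273 [x] (6,4)
    t=1.4390 [y] (6,5)
    t=2.4743 [y] (6,6)
    t=3.5096 [y] (6,7)
    t=4.5449 [y] (6,8)
    t=4.7910 [x] (5,8)
    t=5.5801 [y] (5,9) — stop
  → r_4 = 5.5801
beam 5: φ=90°, α=150°
  cosα=-0.8660 sinα=0.5000 | (7,3) | tMaxX 0.2771 tMaxY 0.7800 | tΔX 1.1547 tΔY 2.0000
    t=0.2771 [x] (6,3)
    t=0.7800 [y] (6,4)
    t=1.4318 [x] (5,4)
    t=2.5865 [x] (4,4)
    t=2.7800 [y] (4,5)
    t=3.7412 [x] (3,5)
    t=4.7800 [y] (3,6)
    t=4.8959 [x] (2,6)
    t=6.0506 [x] (1,6) — stop
  → r_5 = 6.0506

ranges = [2.0323, 1.8221, 3.5200, 5.5801, 6.0506]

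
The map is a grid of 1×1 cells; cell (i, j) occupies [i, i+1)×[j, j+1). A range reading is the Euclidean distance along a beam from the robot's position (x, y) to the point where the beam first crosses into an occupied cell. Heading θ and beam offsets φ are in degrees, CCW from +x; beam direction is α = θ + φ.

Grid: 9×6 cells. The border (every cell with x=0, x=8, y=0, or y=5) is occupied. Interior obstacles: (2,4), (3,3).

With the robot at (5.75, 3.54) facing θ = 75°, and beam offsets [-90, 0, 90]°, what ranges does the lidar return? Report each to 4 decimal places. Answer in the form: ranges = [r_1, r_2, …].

ranges = [2.3294, 1.5115, 2.8470]

beam 1: φ=-90°, α=345°
  direction (0.9659, -0.2588); cell (5,3); t to first gridline: x 0.2588, y 2.0864 (then +1.0353 / +3.8637)
    (6,3) via x @ 0.2588
    (7,3) via x @ 1.2941
    (7,2) via y @ 2.0864
    (8,2) via x @ 2.3294  # hit
  → r_1 = 2.3294
beam 2: φ=0°, α=75°
  direction (0.2588, 0.9659); cell (5,3); t to first gridline: x 0.9659, y 0.4762 (then +3.8637 / +1.0353)
    (5,4) via y @ 0.4762
    (6,4) via x @ 0.9659
    (6,5) via y @ 1.5115  # hit
  → r_2 = 1.5115
beam 3: φ=90°, α=165°
  direction (-0.9659, 0.2588); cell (5,3); t to first gridline: x 0.7765, y 1.7773 (then +1.0353 / +3.8637)
    (4,3) via x @ 0.7765
    (4,4) via y @ 1.7773
    (3,4) via x @ 1.8117
    (2,4) via x @ 2.8470  # hit
  → r_3 = 2.8470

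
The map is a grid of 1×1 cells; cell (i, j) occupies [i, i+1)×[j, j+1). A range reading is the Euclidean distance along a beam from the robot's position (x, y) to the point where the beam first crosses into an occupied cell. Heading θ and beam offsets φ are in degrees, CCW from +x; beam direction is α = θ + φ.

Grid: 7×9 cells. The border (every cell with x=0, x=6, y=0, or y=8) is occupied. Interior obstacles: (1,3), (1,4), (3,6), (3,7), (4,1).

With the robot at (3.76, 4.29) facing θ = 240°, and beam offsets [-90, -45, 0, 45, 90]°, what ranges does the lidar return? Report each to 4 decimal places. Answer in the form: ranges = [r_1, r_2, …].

ranges = [3.1870, 1.8221, 3.7990, 2.3708, 2.5865]

beam 1: φ=-90°, α=150°
  d=(-0.8660,0.5000)  start (3,4)  tX=0.8776 tY=1.4200  stride 1/|dx|=1.1547 1/|dy|=2.0000
    cross x-line → (2,4), t=0.8776
    cross y-line → (2,5), t=1.4200
    cross x-line → (1,5), t=2.0323
    cross x-line → (0,5), t=3.1870 (wall)
  → r_1 = 3.1870
beam 2: φ=-45°, α=195°
  d=(-0.9659,-0.2588)  start (3,4)  tX=0.7868 tY=1.1205  stride 1/|dx|=1.0353 1/|dy|=3.8637
    cross x-line → (2,4), t=0.7868
    cross y-line → (2,3), t=1.1205
    cross x-line → (1,3), t=1.8221 (wall)
  → r_2 = 1.8221
beam 3: φ=0°, α=240°
  d=(-0.5000,-0.8660)  start (3,4)  tX=1.5200 tY=0.3349  stride 1/|dx|=2.0000 1/|dy|=1.1547
    cross y-line → (3,3), t=0.3349
    cross y-line → (3,2), t=1.4896
    cross x-line → (2,2), t=1.5200
    cross y-line → (2,1), t=2.6443
    cross x-line → (1,1), t=3.5200
    cross y-line → (1,0), t=3.7990 (wall)
  → r_3 = 3.7990
beam 4: φ=45°, α=285°
  d=(0.2588,-0.9659)  start (3,4)  tX=0.9273 tY=0.3002  stride 1/|dx|=3.8637 1/|dy|=1.0353
    cross y-line → (3,3), t=0.3002
    cross x-line → (4,3), t=0.9273
    cross y-line → (4,2), t=1.3355
    cross y-line → (4,1), t=2.3708 (wall)
  → r_4 = 2.3708
beam 5: φ=90°, α=330°
  d=(0.8660,-0.5000)  start (3,4)  tX=0.2771 tY=0.5800  stride 1/|dx|=1.1547 1/|dy|=2.0000
    cross x-line → (4,4), t=0.2771
    cross y-line → (4,3), t=0.5800
    cross x-line → (5,3), t=1.4318
    cross y-line → (5,2), t=2.5800
    cross x-line → (6,2), t=2.5865 (wall)
  → r_5 = 2.5865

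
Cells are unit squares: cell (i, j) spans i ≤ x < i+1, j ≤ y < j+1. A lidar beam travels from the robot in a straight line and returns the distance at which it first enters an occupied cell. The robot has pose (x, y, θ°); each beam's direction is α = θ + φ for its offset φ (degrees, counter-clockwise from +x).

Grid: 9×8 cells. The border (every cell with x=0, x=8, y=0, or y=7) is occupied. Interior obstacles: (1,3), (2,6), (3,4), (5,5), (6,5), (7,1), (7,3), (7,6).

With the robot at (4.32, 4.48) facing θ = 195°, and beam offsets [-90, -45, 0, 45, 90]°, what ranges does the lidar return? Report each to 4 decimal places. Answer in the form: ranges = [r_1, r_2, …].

ranges = [2.6089, 0.3695, 0.3313, 4.0184, 3.6028]

beam 1: φ=-90°, α=105°
  d=(-0.2588,0.9659)  start (4,4)  tX=1.2364 tY=0.5383  stride 1/|dx|=3.8637 1/|dy|=1.0353
    cross y-line → (4,5), t=0.5383
    cross x-line → (3,5), t=1.2364
    cross y-line → (3,6), t=1.5736
    cross y-line → (3,7), t=2.6089 (wall)
  → r_1 = 2.6089
beam 2: φ=-45°, α=150°
  d=(-0.8660,0.5000)  start (4,4)  tX=0.3695 tY=1.0400  stride 1/|dx|=1.1547 1/|dy|=2.0000
    cross x-line → (3,4), t=0.3695 (wall)
  → r_2 = 0.3695
beam 3: φ=0°, α=195°
  d=(-0.9659,-0.2588)  start (4,4)  tX=0.3313 tY=1.8546  stride 1/|dx|=1.0353 1/|dy|=3.8637
    cross x-line → (3,4), t=0.3313 (wall)
  → r_3 = 0.3313
beam 4: φ=45°, α=240°
  d=(-0.5000,-0.8660)  start (4,4)  tX=0.6400 tY=0.5543  stride 1/|dx|=2.0000 1/|dy|=1.1547
    cross y-line → (4,3), t=0.5543
    cross x-line → (3,3), t=0.6400
    cross y-line → (3,2), t=1.7090
    cross x-line → (2,2), t=2.6400
    cross y-line → (2,1), t=2.8637
    cross y-line → (2,0), t=4.0184 (wall)
  → r_4 = 4.0184
beam 5: φ=90°, α=285°
  d=(0.2588,-0.9659)  start (4,4)  tX=2.6273 tY=0.4969  stride 1/|dx|=3.8637 1/|dy|=1.0353
    cross y-line → (4,3), t=0.4969
    cross y-line → (4,2), t=1.5322
    cross y-line → (4,1), t=2.5675
    cross x-line → (5,1), t=2.6273
    cross y-line → (5,0), t=3.6028 (wall)
  → r_5 = 3.6028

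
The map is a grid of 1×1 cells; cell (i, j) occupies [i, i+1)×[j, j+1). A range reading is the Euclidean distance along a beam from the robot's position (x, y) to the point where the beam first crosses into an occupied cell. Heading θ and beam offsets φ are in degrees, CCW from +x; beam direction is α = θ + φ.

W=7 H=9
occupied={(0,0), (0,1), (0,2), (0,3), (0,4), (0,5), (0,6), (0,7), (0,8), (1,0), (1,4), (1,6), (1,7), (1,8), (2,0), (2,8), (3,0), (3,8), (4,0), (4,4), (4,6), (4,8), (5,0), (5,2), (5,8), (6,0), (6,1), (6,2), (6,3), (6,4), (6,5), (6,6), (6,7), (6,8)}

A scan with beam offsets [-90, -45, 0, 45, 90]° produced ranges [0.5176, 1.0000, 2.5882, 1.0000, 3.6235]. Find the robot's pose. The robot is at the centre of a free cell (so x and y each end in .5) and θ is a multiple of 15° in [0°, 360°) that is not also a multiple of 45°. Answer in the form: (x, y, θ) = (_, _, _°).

Candidates: 29 free-cell centres × 16 headings = 464 poses. Raycast each; keep the one whose scan matches to 4 dp.
  (1.5, 1.5, 150°): beam 1 = 5.1962 ≠ 0.5176 ✗
  (2.5, 4.5, 345°): beam 1 = 3.6235 ≠ 0.5176 ✗
  (2.5, 7.5, 105°): beam 1 = 1.9319 ≠ 0.5176 ✗
  (4.5, 3.5, 105°): beam 1 = 1.5529 ≠ 0.5176 ✗
  (3.5, 7.5, 255°): beam 1 = 1.5529 ≠ 0.5176 ✗
  …
  (5.5, 5.5, 105°): r_1=0.5176, r_2=1.0000, r_3=2.5882, r_4=1.0000, r_5=3.6235 — all match ✓
No second candidate reproduces the full scan.

(x, y, θ) = (5.5, 5.5, 105°)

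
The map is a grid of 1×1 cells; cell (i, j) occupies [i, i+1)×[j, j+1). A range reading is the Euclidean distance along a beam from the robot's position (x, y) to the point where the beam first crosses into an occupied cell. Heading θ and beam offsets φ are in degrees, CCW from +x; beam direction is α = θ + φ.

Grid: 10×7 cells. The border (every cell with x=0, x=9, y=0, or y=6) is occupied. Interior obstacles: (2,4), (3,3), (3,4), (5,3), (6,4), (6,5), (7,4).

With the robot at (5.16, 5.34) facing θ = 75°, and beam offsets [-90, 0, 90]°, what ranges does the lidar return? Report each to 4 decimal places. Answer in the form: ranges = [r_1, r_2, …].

beam 1: φ=-90°, α=345°
  cosα=0.9659 sinα=-0.2588 | (5,5) | tMaxX 0.8696 tMaxY 1.3137 | tΔX 1.0353 tΔY 3.8637
    t=0.8696 [x] (6,5) — stop
  → r_1 = 0.8696
beam 2: φ=0°, α=75°
  cosα=0.2588 sinα=0.9659 | (5,5) | tMaxX 3.2455 tMaxY 0.6833 | tΔX 3.8637 tΔY 1.0353
    t=0.6833 [y] (5,6) — stop
  → r_2 = 0.6833
beam 3: φ=90°, α=165°
  cosα=-0.9659 sinα=0.2588 | (5,5) | tMaxX 0.1656 tMaxY 2.5500 | tΔX 1.0353 tΔY 3.8637
    t=0.1656 [x] (4,5)
    t=1.2009 [x] (3,5)
    t=2.2362 [x] (2,5)
    t=2.5500 [y] (2,6) — stop
  → r_3 = 2.5500

ranges = [0.8696, 0.6833, 2.5500]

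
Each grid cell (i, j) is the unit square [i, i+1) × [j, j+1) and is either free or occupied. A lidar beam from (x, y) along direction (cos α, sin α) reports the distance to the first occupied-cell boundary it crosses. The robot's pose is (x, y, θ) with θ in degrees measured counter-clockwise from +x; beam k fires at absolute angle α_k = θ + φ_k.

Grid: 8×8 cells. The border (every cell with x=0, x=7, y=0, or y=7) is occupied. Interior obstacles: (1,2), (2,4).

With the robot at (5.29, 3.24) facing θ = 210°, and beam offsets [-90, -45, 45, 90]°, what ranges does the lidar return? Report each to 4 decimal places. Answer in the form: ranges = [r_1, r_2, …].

beam 1: φ=-90°, α=120°
  d=(-0.5000,0.8660)  start (5,3)  tX=0.5800 tY=0.8776  stride 1/|dx|=2.0000 1/|dy|=1.1547
    cross x-line → (4,3), t=0.5800
    cross y-line → (4,4), t=0.8776
    cross y-line → (4,5), t=2.0323
    cross x-line → (3,5), t=2.5800
    cross y-line → (3,6), t=3.1870
    cross y-line → (3,7), t=4.3417 (wall)
  → r_1 = 4.3417
beam 2: φ=-45°, α=165°
  d=(-0.9659,0.2588)  start (5,3)  tX=0.3002 tY=2.9364  stride 1/|dx|=1.0353 1/|dy|=3.8637
    cross x-line → (4,3), t=0.3002
    cross x-line → (3,3), t=1.3355
    cross x-line → (2,3), t=2.3708
    cross y-line → (2,4), t=2.9364 (wall)
  → r_2 = 2.9364
beam 3: φ=45°, α=255°
  d=(-0.2588,-0.9659)  start (5,3)  tX=1.1205 tY=0.2485  stride 1/|dx|=3.8637 1/|dy|=1.0353
    cross y-line → (5,2), t=0.2485
    cross x-line → (4,2), t=1.1205
    cross y-line → (4,1), t=1.2837
    cross y-line → (4,0), t=2.3190 (wall)
  → r_3 = 2.3190
beam 4: φ=90°, α=300°
  d=(0.5000,-0.8660)  start (5,3)  tX=1.4200 tY=0.2771  stride 1/|dx|=2.0000 1/|dy|=1.1547
    cross y-line → (5,2), t=0.2771
    cross x-line → (6,2), t=1.4200
    cross y-line → (6,1), t=1.4318
    cross y-line → (6,0), t=2.5865 (wall)
  → r_4 = 2.5865

ranges = [4.3417, 2.9364, 2.3190, 2.5865]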